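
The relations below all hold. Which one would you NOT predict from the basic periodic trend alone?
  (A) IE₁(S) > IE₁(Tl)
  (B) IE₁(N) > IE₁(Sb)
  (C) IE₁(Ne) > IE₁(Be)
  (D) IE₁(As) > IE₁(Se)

The general trend: first ionization energy increases across a period and decreases down a group.
(A) S (period 3, group 16) vs Tl (period 6, group 13): the stated order agrees with the simple trend.
(B) N (period 2, group 15) vs Sb (period 5, group 15): the stated order agrees with the simple trend.
(C) Ne (period 2, group 18) vs Be (period 2, group 2): the stated order agrees with the simple trend.
(D) As (period 4, group 15) vs Se (period 4, group 16): the stated order contradicts the simple trend.
The exception is (D): Se (4p⁴) ionizes more easily than half-filled As (4p³).

(D)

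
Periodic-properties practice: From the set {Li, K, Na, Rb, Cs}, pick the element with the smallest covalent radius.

Li is in period 2, group 1; Na is in period 3, group 1; K is in period 4, group 1; Rb is in period 5, group 1; Cs is in period 6, group 1.
Moving right in a period, electrons are added to the same shell under a stronger nuclear pull, so atoms get smaller; moving down, a new shell is opened and atoms get larger.
All are in group 1, so atomic radius increases down the group.
The smallest covalent radius among these belongs to Li.

Li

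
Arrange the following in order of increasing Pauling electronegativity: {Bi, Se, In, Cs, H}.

EN rises left→right (higher Z_eff, smaller atoms) and falls top→bottom (larger, more shielded atoms).
Neither a single period nor a single group — weigh both effects.
In > Cs: both effects reinforce here, so In is clearly the higher of the two.
Bi > In: the two effects oppose for this pair; the across-period effect wins (2.02 vs 1.78).
H > Bi: the two effects oppose for this pair; the down-group effect wins (2.20 vs 2.02).
Se > H: the two effects oppose for this pair; the across-period effect wins (2.55 vs 2.20).
Tabulated electronegativity (Pauling): H 2.20, Se 2.55, In 1.78, Cs 0.79, Bi 2.02.
So from lowest to highest: Cs < In < Bi < H < Se.

Cs, In, Bi, H, Se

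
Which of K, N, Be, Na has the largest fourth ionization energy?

Consider each +3 ion: K³⁺ is already 2 electrons into the core; N³⁺ still has 2 valence electrons; Be³⁺ is already 1 electron into the core; Na³⁺ is already 2 electrons into the core.
Usually core removal costs more than valence removal, but here the competition is close: a tightly held n=2 valence electron can cost more to remove than an n=3 core electron, so the actual values have to decide it.
The numbers (kJ/mol): K 5877, N 7475, Be 21007, Na 9543.
So the fourth ionization energies run K < N < Na < Be.

Be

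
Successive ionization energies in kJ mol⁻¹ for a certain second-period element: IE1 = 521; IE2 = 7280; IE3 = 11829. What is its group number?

Look for the largest jump between consecutive ionization energies: IE2/IE1 ≈ 14.0, far larger than any earlier ratio.
That jump marks the point where a core electron is being removed. So the atom has 1 valence electron.
A main-group element with 1 valence electron is in group 1.

Group 1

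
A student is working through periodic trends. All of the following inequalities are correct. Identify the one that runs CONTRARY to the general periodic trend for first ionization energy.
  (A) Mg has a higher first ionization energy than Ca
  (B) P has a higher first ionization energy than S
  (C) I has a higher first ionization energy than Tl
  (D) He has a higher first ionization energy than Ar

The general trend: first ionization energy increases across a period and decreases down a group.
(A) Mg (period 3, group 2) vs Ca (period 4, group 2): the stated order agrees with the simple trend.
(B) P (period 3, group 15) vs S (period 3, group 16): the stated order contradicts the simple trend.
(C) I (period 5, group 17) vs Tl (period 6, group 13): the stated order agrees with the simple trend.
(D) He (period 1, group 18) vs Ar (period 3, group 18): the stated order agrees with the simple trend.
The exception is (B): S (3p⁴) ionizes more easily than half-filled P (3p³) because the paired 3p electron in S is pushed out by e⁻–e⁻ repulsion.

(B)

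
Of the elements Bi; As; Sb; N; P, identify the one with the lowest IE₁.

Bi

N is in period 2, group 15; P is in period 3, group 15; As is in period 4, group 15; Sb is in period 5, group 15; Bi is in period 6, group 15.
Removing the outermost electron gets harder across a period and easier down a group.
All are in group 15, so first ionization energy increases up the group.
The lowest IE₁ among these belongs to Bi.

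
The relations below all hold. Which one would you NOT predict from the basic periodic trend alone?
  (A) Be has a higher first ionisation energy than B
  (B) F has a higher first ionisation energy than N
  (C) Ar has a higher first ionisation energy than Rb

The general trend: first ionisation energy increases across a period and decreases down a group.
(A) Be (period 2, group 2) vs B (period 2, group 13): the stated order contradicts the simple trend.
(B) F (period 2, group 17) vs N (period 2, group 15): the stated order agrees with the simple trend.
(C) Ar (period 3, group 18) vs Rb (period 5, group 1): the stated order agrees with the simple trend.
The exception is (A): removing B's lone 2p electron is easier than breaking Be's filled 2s².

(A)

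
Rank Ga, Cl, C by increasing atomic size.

C is in period 2, group 14; Cl is in period 3, group 17; Ga is in period 4, group 13.
Radius decreases left→right (rising Z_eff, same n) and increases top→bottom (higher n).
These span different periods and groups, so the two trends combine.
Cl > C: the two effects oppose for this pair; the down-group effect wins (99 vs 75 pm).
Ga > Cl: relative to Cl, both the across-period and down-group shifts push Ga's atomic radius up.
Approximate values (pm): C 75, Cl 99, Ga 124.
So from smallest to largest: C < Cl < Ga.

C < Cl < Ga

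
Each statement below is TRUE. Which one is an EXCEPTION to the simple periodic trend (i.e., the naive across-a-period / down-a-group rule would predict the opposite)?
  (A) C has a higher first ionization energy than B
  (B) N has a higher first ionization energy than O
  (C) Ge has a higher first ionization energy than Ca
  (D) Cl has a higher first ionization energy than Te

The general trend: first ionization energy increases across a period and decreases down a group.
(A) C (period 2, group 14) vs B (period 2, group 13): the stated order agrees with the simple trend.
(B) N (period 2, group 15) vs O (period 2, group 16): the stated order contradicts the simple trend.
(C) Ge (period 4, group 14) vs Ca (period 4, group 2): the stated order agrees with the simple trend.
(D) Cl (period 3, group 17) vs Te (period 5, group 16): the stated order agrees with the simple trend.
The exception is (B): pairing an electron in O's 2p⁴ costs repulsion energy, so O ionizes more easily than half-filled N (2p³).

(B)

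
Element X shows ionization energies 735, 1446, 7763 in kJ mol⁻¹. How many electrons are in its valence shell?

2

Look for the largest jump between consecutive ionization energies: IE3/IE2 ≈ 5.4, far larger than any earlier ratio.
That jump marks the point where a core electron is being removed. So the atom has 2 valence electrons.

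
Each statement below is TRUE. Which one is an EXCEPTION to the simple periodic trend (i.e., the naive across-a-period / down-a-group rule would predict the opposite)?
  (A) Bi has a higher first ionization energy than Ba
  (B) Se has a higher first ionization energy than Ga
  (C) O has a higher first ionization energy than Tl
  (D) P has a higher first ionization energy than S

The general trend: first ionization energy increases across a period and decreases down a group.
(A) Bi (period 6, group 15) vs Ba (period 6, group 2): the stated order agrees with the simple trend.
(B) Se (period 4, group 16) vs Ga (period 4, group 13): the stated order agrees with the simple trend.
(C) O (period 2, group 16) vs Tl (period 6, group 13): the stated order agrees with the simple trend.
(D) P (period 3, group 15) vs S (period 3, group 16): the stated order contradicts the simple trend.
The exception is (D): S (3p⁴) ionizes more easily than half-filled P (3p³) because the paired 3p electron in S is pushed out by e⁻–e⁻ repulsion.

(D)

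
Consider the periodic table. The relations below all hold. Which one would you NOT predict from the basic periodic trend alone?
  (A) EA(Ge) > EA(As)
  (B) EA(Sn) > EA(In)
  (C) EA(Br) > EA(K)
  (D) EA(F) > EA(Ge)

The general trend: electron affinity increases across a period and decreases down a group.
(A) Ge (period 4, group 14) vs As (period 4, group 15): the stated order contradicts the simple trend.
(B) Sn (period 5, group 14) vs In (period 5, group 13): the stated order agrees with the simple trend.
(C) Br (period 4, group 17) vs K (period 4, group 1): the stated order agrees with the simple trend.
(D) F (period 2, group 17) vs Ge (period 4, group 14): the stated order agrees with the simple trend.
The exception is (A): adding an electron to As's half-filled 4p³ is unfavourable, so Ge (4p²) has the more exothermic EA.

(A)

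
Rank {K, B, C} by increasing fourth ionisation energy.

K, C, B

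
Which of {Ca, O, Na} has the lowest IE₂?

The second ionization energy removes an electron from the +1 ion. For each element: Ca⁺ still has 1 valence electron; O⁺ still has 5 valence electrons; Na⁺ is the bare [Ne] core.
Core electrons are held far more tightly than valence electrons, so Na tops the IE_2 order.
Valence configurations: Ca⁺ [Ar]4s¹, O⁺ [He]2s²2p³.
Tabulated IE_2 (kJ/mol): Ca 1145, O 3388, Na 4562.
Hence IE_2: Ca < O < Na.

Ca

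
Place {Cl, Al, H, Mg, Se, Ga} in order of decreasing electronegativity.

Cl, Se, H, Ga, Al, Mg

H is in period 1, group 1; Mg is in period 3, group 2; Al is in period 3, group 13; Cl is in period 3, group 17; Ga is in period 4, group 13; Se is in period 4, group 16.
EN rises left→right (higher Z_eff, smaller atoms) and falls top→bottom (larger, more shielded atoms).
These span different periods and groups, so the two trends combine.
Al > Mg: both are in period 3; the period trend gives Al the larger value.
Ga > Al: this pair runs against the simple trend — see the exception note.
H > Ga: the two effects oppose for this pair; the down-group effect wins (2.20 vs 1.81).
Se > H: the two effects oppose for this pair; the across-period effect wins (2.55 vs 2.20).
Cl > Se: relative to Se, both the across-period and down-group shifts push Cl's electronegativity up.
Note the exception: Ga has a higher electronegativity than Al, contrary to the simple trend — poor shielding by filled d (and f) subshells raises the heavier element's effective nuclear charge more than the simple down-group trend predicts.
For reference (Pauling): H 2.20, Mg 1.31, Al 1.61, Cl 3.16, Ga 1.81, Se 2.55.
So from highest to lowest: Cl > Se > H > Ga > Al > Mg.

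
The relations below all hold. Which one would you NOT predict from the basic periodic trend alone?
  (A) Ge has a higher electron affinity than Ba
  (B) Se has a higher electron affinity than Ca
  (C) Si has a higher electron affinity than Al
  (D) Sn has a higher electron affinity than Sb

(D)

The general trend: electron affinity increases across a period and decreases down a group.
(A) Ge (period 4, group 14) vs Ba (period 6, group 2): the stated order agrees with the simple trend.
(B) Se (period 4, group 16) vs Ca (period 4, group 2): the stated order agrees with the simple trend.
(C) Si (period 3, group 14) vs Al (period 3, group 13): the stated order agrees with the simple trend.
(D) Sn (period 5, group 14) vs Sb (period 5, group 15): the stated order contradicts the simple trend.
The exception is (D): adding an electron to Sb's half-filled 5p³ is unfavourable, so Sn has the more exothermic EA.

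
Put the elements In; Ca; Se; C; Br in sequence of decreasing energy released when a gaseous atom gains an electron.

Atoms with high Z_eff and room in the valence shell (especially the halogens) have the most exothermic electron affinities.
These span different periods and groups, so the two trends combine.
In > Ca: the two effects oppose for this pair; the across-period effect wins (29 vs 2 kJ/mol).
C > In: relative to In, both the across-period and down-group shifts push C's electron affinity up.
Se > C: period and group pull opposite ways; the across-period shift dominates (195 vs 122 kJ/mol).
Br > Se: both are in period 4; the period trend gives Br the larger value.
Tabulated electron affinity (kJ/mol): C 122, Ca 2, Se 195, Br 325, In 29.
So from highest to lowest: Br > Se > C > In > Ca.

Br > Se > C > In > Ca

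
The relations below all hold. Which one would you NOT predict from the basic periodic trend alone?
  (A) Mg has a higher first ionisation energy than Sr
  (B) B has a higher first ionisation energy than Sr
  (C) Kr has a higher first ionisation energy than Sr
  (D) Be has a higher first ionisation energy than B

(D)

The general trend: first ionisation energy increases across a period and decreases down a group.
(A) Mg (period 3, group 2) vs Sr (period 5, group 2): the stated order agrees with the simple trend.
(B) B (period 2, group 13) vs Sr (period 5, group 2): the stated order agrees with the simple trend.
(C) Kr (period 4, group 18) vs Sr (period 5, group 2): the stated order agrees with the simple trend.
(D) Be (period 2, group 2) vs B (period 2, group 13): the stated order contradicts the simple trend.
The exception is (D): removing B's lone 2p electron is easier than breaking Be's filled 2s².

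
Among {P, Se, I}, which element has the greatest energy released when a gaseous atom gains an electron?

I

P is in period 3, group 15; Se is in period 4, group 16; I is in period 5, group 17.
Electron affinity generally becomes more exothermic across a period toward the halogens and less exothermic down a group.
These sit on a diagonal, where the across-period and down-group effects partly cancel.
Se > P: the two effects oppose for this pair; the across-period effect wins (195 vs 72 kJ/mol).
I > Se: the two effects oppose for this pair; the across-period effect wins (295 vs 195 kJ/mol).
Approximate values (kJ/mol): P 72, Se 195, I 295.
The greatest energy released when a gaseous atom gains an electron among these belongs to I.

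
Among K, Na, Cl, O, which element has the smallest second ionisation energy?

Cl

IE_2 is the cost of taking one more electron from the +1 cation: K⁺ is the bare [Ar] core; Na⁺ is the bare [Ne] core; Cl⁺ still has 6 valence electrons; O⁺ still has 5 valence electrons.
Usually core removal costs more than valence removal, but here the competition is close: a tightly held n=2 valence electron can cost more to remove than an n=3 core electron, so the actual values have to decide it.
Valence configurations: Cl⁺ [Ne]3s²3p⁴, O⁺ [He]2s²2p³.
Approximate IE_2 values (kJ/mol): K 3052, Na 4562, Cl 2298, O 3388.
Hence IE_2: Cl < K < O < Na.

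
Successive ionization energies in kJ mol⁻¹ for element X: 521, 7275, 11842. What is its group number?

Look for the largest jump between consecutive ionization energies: IE2/IE1 ≈ 14.0, far larger than any earlier ratio.
That jump marks the point where a core electron is being removed. So the atom has 1 valence electron.
A main-group element with 1 valence electron is in group 1.

Group 1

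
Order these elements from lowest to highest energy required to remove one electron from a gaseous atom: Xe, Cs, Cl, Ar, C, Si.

C is in period 2, group 14; Si is in period 3, group 14; Cl is in period 3, group 17; Ar is in period 3, group 18; Xe is in period 5, group 18; Cs is in period 6, group 1.
Removing the outermost electron gets harder across a period and easier down a group.
Here both period and group differ, so the two effects have to be weighed against each other.
Si > Cs: both effects reinforce here, so Si is clearly the higher of the two.
C > Si: they share group 14; the group trend gives C the larger value.
Xe > C: the two effects oppose for this pair; the across-period effect wins (1170 vs 1086 kJ/mol).
Cl > Xe: period and group pull opposite ways; the down-group shift dominates (1251 vs 1170 kJ/mol).
Ar > Cl: Ar lies to the right of Cl in period 3, so the across-period effect alone puts Ar higher.
For reference (kJ/mol): C 1086, Si 786, Cl 1251, Ar 1521, Xe 1170, Cs 376.
So from lowest to highest: Cs < Si < C < Xe < Cl < Ar.

Cs, Si, C, Xe, Cl, Ar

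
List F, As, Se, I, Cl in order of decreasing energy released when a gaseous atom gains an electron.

Cl > F > I > Se > As

F is in period 2, group 17; Cl is in period 3, group 17; As is in period 4, group 15; Se is in period 4, group 16; I is in period 5, group 17.
EA tends to increase across a period and decrease down a group, though the pattern is less regular than for IE or radius.
These span different periods and groups, so the two trends combine.
Se > As: Se lies to the right of As in period 4, so the across-period effect alone puts Se higher.
I > Se: period and group pull opposite ways; the across-period shift dominates (295 vs 195 kJ/mol).
F > I: F sits above I in group 17, so the down-group effect alone puts F higher.
Cl > F: this pair runs against the simple trend — see the exception note.
Note the exception: Cl has a higher electron affinity than F, contrary to the simple trend — F's small 2p subshell makes the incoming electron feel strong e⁻–e⁻ repulsion, so Cl actually releases more energy on gaining an electron.
Approximate values (kJ/mol): F 328, Cl 349, As 78, Se 195, I 295.
So from highest to lowest: Cl > F > I > Se > As.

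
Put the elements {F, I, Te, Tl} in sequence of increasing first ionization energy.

Removing the outermost electron gets harder across a period and easier down a group.
These span different periods and groups, so the two trends combine.
Te > Tl: relative to Tl, both the across-period and down-group shifts push Te's first ionization energy up.
I > Te: both are in period 5; the period trend gives I the larger value.
F > I: F sits above I in group 17, so the down-group effect alone puts F higher.
Approximate values (kJ/mol): F 1681, Te 869, I 1008, Tl 589.
So from lowest to highest: Tl < Te < I < F.

Tl < Te < I < F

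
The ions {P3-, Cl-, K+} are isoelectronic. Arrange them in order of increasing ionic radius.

K+ < Cl- < P3-

All of these have 18 electrons, so size is governed by nuclear charge alone: the more protons, the stronger the pull on the same electron cloud, and the smaller the ion.
Nuclear charges: K+ (Z=19), Cl- (Z=17), P3- (Z=15).
Smallest to largest: K+ < Cl- < P3-.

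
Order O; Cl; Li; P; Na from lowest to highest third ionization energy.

Consider each +2 ion: O²⁺ still has 4 valence electrons; Cl²⁺ still has 5 valence electrons; Li²⁺ is already 1 electron into the core; P²⁺ still has 3 valence electrons; Na²⁺ is already 1 electron into the core.
Breaking into a closed-shell core is much more expensive than removing a leftover valence electron — Na and Li have the largest IE_3 here.
Valence configurations: O²⁺ [He]2s²2p², Cl²⁺ [Ne]3s²3p³, P²⁺ [Ne]3s²3p¹.
Approximate IE_3 values (kJ/mol): O 5300, Cl 3822, Li 11815, P 2914, Na 6910.
So the third ionization energies run P < Cl < O < Na < Li.

P, Cl, O, Na, Li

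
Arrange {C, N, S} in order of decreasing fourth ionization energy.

N > C > S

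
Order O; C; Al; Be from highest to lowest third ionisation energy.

Be > O > C > Al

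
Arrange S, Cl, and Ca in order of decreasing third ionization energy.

Ca > Cl > S

The third ionization energy removes an electron from the +2 ion. For each element: S²⁺ still has 4 valence electrons; Cl²⁺ still has 5 valence electrons; Ca²⁺ is the bare [Ar] core.
Breaking into a closed-shell core is much more expensive than removing a leftover valence electron — Ca has the largest IE_3 here.
Valence configurations: S²⁺ [Ne]3s²3p², Cl²⁺ [Ne]3s²3p³.
The numbers (kJ/mol): S 3357, Cl 3822, Ca 4912.
Hence IE_3: S < Cl < Ca.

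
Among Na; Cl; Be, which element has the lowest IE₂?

Be

After 1 electron has been removed, what remains? Na⁺ is the bare [Ne] core; Cl⁺ still has 6 valence electrons; Be⁺ still has 1 valence electron.
Breaking into a closed-shell core is much more expensive than removing a leftover valence electron — Na has the largest IE_2 here.
Valence configurations: Cl⁺ [Ne]3s²3p⁴, Be⁺ [He]2s¹.
Tabulated IE_2 (kJ/mol): Na 4562, Cl 2298, Be 1757.
Overall IE_2 order: Be < Cl < Na.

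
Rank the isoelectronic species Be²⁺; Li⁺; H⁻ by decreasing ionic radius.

H⁻, Li⁺, Be²⁺

All of these have 2 electrons, so size is governed by nuclear charge alone: the more protons, the stronger the pull on the same electron cloud, and the smaller the ion.
Nuclear charges: Be²⁺ (Z=4), Li⁺ (Z=3), H⁻ (Z=1).
Largest to smallest: H⁻ > Li⁺ > Be²⁺.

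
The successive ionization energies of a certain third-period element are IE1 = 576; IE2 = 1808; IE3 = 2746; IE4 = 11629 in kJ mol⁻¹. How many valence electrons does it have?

Look for the largest jump between consecutive ionization energies: IE4/IE3 ≈ 4.2, far larger than any earlier ratio.
That jump marks the point where a core electron is being removed. So the atom has 3 valence electrons.

3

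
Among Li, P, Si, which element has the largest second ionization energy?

Li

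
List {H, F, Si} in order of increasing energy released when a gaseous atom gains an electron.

H < Si < F

H is in period 1, group 1; F is in period 2, group 17; Si is in period 3, group 14.
Electron affinity generally becomes more exothermic across a period toward the halogens and less exothermic down a group.
Here both period and group differ, so the two effects have to be weighed against each other.
Si > H: period and group pull opposite ways; the across-period shift dominates (134 vs 73 kJ/mol).
F > Si: both effects reinforce here, so F is clearly the higher of the two.
Approximate values (kJ/mol): H 73, F 328, Si 134.
So from lowest to highest: H < Si < F.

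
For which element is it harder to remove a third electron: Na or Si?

After 2 electrons have been removed, what remains? Na²⁺ is already 1 electron into the core; Si²⁺ still has 2 valence electrons.
Breaking into a closed-shell core is much more expensive than removing a leftover valence electron — Na has the largest IE_3 here.
Tabulated IE_3 (kJ/mol): Na 6910, Si 3232.
Overall IE_3 order: Si < Na.

Na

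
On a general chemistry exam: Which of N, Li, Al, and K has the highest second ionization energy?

After 1 electron has been removed, what remains? N⁺ still has 4 valence electrons; Li⁺ is the bare [He] core; Al⁺ still has 2 valence electrons; K⁺ is the bare [Ar] core.
Core electrons are held far more tightly than valence electrons, so K and Li top the IE_2 order.
Valence configurations: N⁺ [He]2s²2p², Al⁺ [Ne]3s².
Tabulated IE_2 (kJ/mol): N 2856, Li 7298, Al 1817, K 3052.
Hence IE_2: Al < N < K < Li.

Li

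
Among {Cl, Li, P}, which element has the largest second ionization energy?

Li

IE_2 is the cost of taking one more electron from the +1 cation: Cl⁺ still has 6 valence electrons; Li⁺ is the bare [He] core; P⁺ still has 4 valence electrons.
Core electrons are held far more tightly than valence electrons, so Li tops the IE_2 order.
Valence configurations: Cl⁺ [Ne]3s²3p⁴, P⁺ [Ne]3s²3p².
The numbers (kJ/mol): Cl 2298, Li 7298, P 1907.
Hence IE_2: P < Cl < Li.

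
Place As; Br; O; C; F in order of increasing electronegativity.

C is in period 2, group 14; O is in period 2, group 16; F is in period 2, group 17; As is in period 4, group 15; Br is in period 4, group 17.
Smaller atoms with higher effective nuclear charge are more electronegative.
Neither a single period nor a single group — weigh both effects.
C > As: the two effects oppose for this pair; the down-group effect wins (2.55 vs 2.18).
Br > C: the two effects oppose for this pair; the across-period effect wins (2.96 vs 2.55).
O > Br: the two effects oppose for this pair; the down-group effect wins (3.44 vs 2.96).
F > O: F lies to the right of O in period 2, so the across-period effect alone puts F higher.
Approximate values (Pauling): C 2.55, O 3.44, F 3.98, As 2.18, Br 2.96.
So from lowest to highest: As < C < Br < O < F.

As < C < Br < O < F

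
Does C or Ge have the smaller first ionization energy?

Ge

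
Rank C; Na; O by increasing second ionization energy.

The second ionization energy removes an electron from the +1 ion. For each element: C⁺ still has 3 valence electrons; Na⁺ is the bare [Ne] core; O⁺ still has 5 valence electrons.
Pulling an electron out of a noble-gas core costs far more than removing a remaining valence electron, so Na sits at the high end of IE_2.
Valence configurations: C⁺ [He]2s²2p¹, O⁺ [He]2s²2p³.
Tabulated IE_2 (kJ/mol): C 2353, Na 4562, O 3388.
Overall IE_2 order: C < O < Na.

C < O < Na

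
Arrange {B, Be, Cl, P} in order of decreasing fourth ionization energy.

The fourth ionization energy removes an electron from the +3 ion. For each element: B³⁺ is the bare [He] core; Be³⁺ is already 1 electron into the core; Cl³⁺ still has 4 valence electrons; P³⁺ still has 2 valence electrons.
Breaking into a closed-shell core is much more expensive than removing a leftover valence electron — Be and B have the largest IE_4 here.
Valence configurations: Cl³⁺ [Ne]3s²3p², P³⁺ [Ne]3s².
The numbers (kJ/mol): B 25026, Be 21007, Cl 5159, P 4964.
So the fourth ionization energies run P < Cl < Be < B.

B, Be, Cl, P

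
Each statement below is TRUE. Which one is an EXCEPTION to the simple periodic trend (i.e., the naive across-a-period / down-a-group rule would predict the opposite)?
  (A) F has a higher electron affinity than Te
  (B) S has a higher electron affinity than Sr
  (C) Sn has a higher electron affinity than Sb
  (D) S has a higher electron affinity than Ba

(C)

The general trend: electron affinity increases across a period and decreases down a group.
(A) F (period 2, group 17) vs Te (period 5, group 16): the stated order agrees with the simple trend.
(B) S (period 3, group 16) vs Sr (period 5, group 2): the stated order agrees with the simple trend.
(C) Sn (period 5, group 14) vs Sb (period 5, group 15): the stated order contradicts the simple trend.
(D) S (period 3, group 16) vs Ba (period 6, group 2): the stated order agrees with the simple trend.
The exception is (C): adding an electron to Sb's half-filled 5p³ is unfavourable, so Sn has the more exothermic EA.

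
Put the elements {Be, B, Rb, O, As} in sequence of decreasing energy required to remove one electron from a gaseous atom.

Be is in period 2, group 2; B is in period 2, group 13; O is in period 2, group 16; As is in period 4, group 15; Rb is in period 5, group 1.
First ionization energy rises across a period (greater Z_eff holds electrons more tightly) and falls down a group (valence electrons are farther from the nucleus).
Neither a single period nor a single group — weigh both effects.
B > Rb: relative to Rb, both the across-period and down-group shifts push B's first ionization energy up.
Be > B: this pair runs against the simple trend — see the exception note.
As > Be: the two effects oppose for this pair; the across-period effect wins (947 vs 900 kJ/mol).
O > As: relative to As, both the across-period and down-group shifts push O's first ionization energy up.
Note the exception: Be has a higher first ionization energy than B, contrary to the simple trend — removing B's lone 2p electron is easier than breaking Be's filled 2s².
Tabulated first ionization energy (kJ/mol): Be 900, B 801, O 1314, As 947, Rb 403.
So from highest to lowest: O > As > Be > B > Rb.

O, As, Be, B, Rb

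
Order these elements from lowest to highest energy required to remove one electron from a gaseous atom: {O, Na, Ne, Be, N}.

Be is in period 2, group 2; N is in period 2, group 15; O is in period 2, group 16; Ne is in period 2, group 18; Na is in period 3, group 1.
Across a period the outer electron is held more tightly (higher IE₁); down a group it sits in a higher shell, more shielded, and comes off more easily.
Here both period and group differ, so the two effects have to be weighed against each other.
Be > Na: both effects reinforce here, so Be is clearly the higher of the two.
O > Be: O lies to the right of Be in period 2, so the across-period effect alone puts O higher.
N > O: this pair runs against the simple trend — see the exception note.
Ne > N: both are in period 2; the period trend gives Ne the larger value.
Note the exception: N has a higher first ionization energy than O, contrary to the simple trend — pairing an electron in O's 2p⁴ costs repulsion energy, so O ionizes more easily than half-filled N (2p³).
Tabulated first ionization energy (kJ/mol): Be 900, N 1402, O 1314, Ne 2081, Na 496.
So from lowest to highest: Na < Be < O < N < Ne.

Na < Be < O < N < Ne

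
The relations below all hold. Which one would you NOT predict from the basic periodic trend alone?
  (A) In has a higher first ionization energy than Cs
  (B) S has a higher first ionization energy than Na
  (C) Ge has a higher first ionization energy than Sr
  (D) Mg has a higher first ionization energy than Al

(D)

The general trend: first ionization energy increases across a period and decreases down a group.
(A) In (period 5, group 13) vs Cs (period 6, group 1): the stated order agrees with the simple trend.
(B) S (period 3, group 16) vs Na (period 3, group 1): the stated order agrees with the simple trend.
(C) Ge (period 4, group 14) vs Sr (period 5, group 2): the stated order agrees with the simple trend.
(D) Mg (period 3, group 2) vs Al (period 3, group 13): the stated order contradicts the simple trend.
The exception is (D): Al's single 3p electron is easier to remove than one from Mg's filled 3s².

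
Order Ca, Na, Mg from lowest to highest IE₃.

Ca < Na < Mg

The third ionization energy removes an electron from the +2 ion. For each element: Ca²⁺ is the bare [Ar] core; Na²⁺ is already 1 electron into the core; Mg²⁺ is the bare [Ne] core.
All of these are removing an electron from a noble-gas core or deeper; the smaller core (lower principal quantum number) is held far more tightly, and within a period the higher nuclear charge binds the same core more tightly.
Approximate IE_3 values (kJ/mol): Ca 4912, Na 6910, Mg 7733.
Hence IE_3: Ca < Na < Mg.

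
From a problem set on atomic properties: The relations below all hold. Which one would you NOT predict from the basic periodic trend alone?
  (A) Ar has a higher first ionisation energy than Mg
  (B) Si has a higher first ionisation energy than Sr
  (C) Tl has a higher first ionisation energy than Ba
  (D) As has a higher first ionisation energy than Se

(D)

The general trend: first ionisation energy increases across a period and decreases down a group.
(A) Ar (period 3, group 18) vs Mg (period 3, group 2): the stated order agrees with the simple trend.
(B) Si (period 3, group 14) vs Sr (period 5, group 2): the stated order agrees with the simple trend.
(C) Tl (period 6, group 13) vs Ba (period 6, group 2): the stated order agrees with the simple trend.
(D) As (period 4, group 15) vs Se (period 4, group 16): the stated order contradicts the simple trend.
The exception is (D): Se (4p⁴) ionizes more easily than half-filled As (4p³).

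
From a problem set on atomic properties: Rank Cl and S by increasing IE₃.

S < Cl

Consider each +2 ion: Cl²⁺ still has 5 valence electrons; S²⁺ still has 4 valence electrons.
All are still removing valence electrons, so compare the +2 ions as you would atoms: IE_3 generally rises across a period (higher Z_eff) and falls down a group (larger shell), subject to the usual subshell exceptions.
Valence configurations: Cl²⁺ [Ne]3s²3p³, S²⁺ [Ne]3s²3p².
Tabulated IE_3 (kJ/mol): Cl 3822, S 3357.
Overall IE_3 order: S < Cl.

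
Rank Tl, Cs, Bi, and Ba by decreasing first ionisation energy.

Cs is in period 6, group 1; Ba is in period 6, group 2; Tl is in period 6, group 13; Bi is in period 6, group 15.
IE₁ increases left→right with effective nuclear charge and decreases top→bottom as the valence shell moves farther out.
All lie in period 6, so first ionization energy increases left to right.
So from highest to lowest: Bi > Tl > Ba > Cs.

Bi > Tl > Ba > Cs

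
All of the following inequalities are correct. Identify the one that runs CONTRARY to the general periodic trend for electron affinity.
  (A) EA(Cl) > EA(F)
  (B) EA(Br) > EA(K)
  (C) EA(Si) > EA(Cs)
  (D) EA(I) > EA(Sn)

(A)

The general trend: electron affinity increases across a period and decreases down a group.
(A) Cl (period 3, group 17) vs F (period 2, group 17): the stated order contradicts the simple trend.
(B) Br (period 4, group 17) vs K (period 4, group 1): the stated order agrees with the simple trend.
(C) Si (period 3, group 14) vs Cs (period 6, group 1): the stated order agrees with the simple trend.
(D) I (period 5, group 17) vs Sn (period 5, group 14): the stated order agrees with the simple trend.
The exception is (A): F's small 2p subshell makes the incoming electron feel strong e⁻–e⁻ repulsion, so Cl actually releases more energy on gaining an electron.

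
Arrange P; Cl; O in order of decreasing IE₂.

IE_2 is the cost of taking one more electron from the +1 cation: P⁺ still has 4 valence electrons; Cl⁺ still has 6 valence electrons; O⁺ still has 5 valence electrons.
All are still removing valence electrons, so compare the +1 ions as you would atoms: IE_2 generally rises across a period (higher Z_eff) and falls down a group (larger shell), subject to the usual subshell exceptions.
Valence configurations: P⁺ [Ne]3s²3p², Cl⁺ [Ne]3s²3p⁴, O⁺ [He]2s²2p³.
Tabulated IE_2 (kJ/mol): P 1907, Cl 2298, O 3388.
So the second ionization energies run P < Cl < O.

O > Cl > P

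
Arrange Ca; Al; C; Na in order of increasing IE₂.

Consider each +1 ion: Ca⁺ still has 1 valence electron; Al⁺ still has 2 valence electrons; C⁺ still has 3 valence electrons; Na⁺ is the bare [Ne] core.
Core electrons are held far more tightly than valence electrons, so Na tops the IE_2 order.
Valence configurations: Ca⁺ [Ar]4s¹, Al⁺ [Ne]3s², C⁺ [He]2s²2p¹.
Tabulated IE_2 (kJ/mol): Ca 1145, Al 1817, C 2353, Na 4562.
Overall IE_2 order: Ca < Al < C < Na.

Ca < Al < C < Na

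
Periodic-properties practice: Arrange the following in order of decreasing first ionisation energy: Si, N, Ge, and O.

N is in period 2, group 15; O is in period 2, group 16; Si is in period 3, group 14; Ge is in period 4, group 14.
Removing the outermost electron gets harder across a period and easier down a group.
These span different periods and groups, so the two trends combine.
Si > Ge: Si sits above Ge in group 14, so the down-group effect alone puts Si higher.
O > Si: both effects reinforce here, so O is clearly the higher of the two.
N > O: this pair runs against the simple trend — see the exception note.
Note the exception: N has a higher first ionization energy than O, contrary to the simple trend — pairing an electron in O's 2p⁴ costs repulsion energy, so O ionizes more easily than half-filled N (2p³).
Tabulated first ionization energy (kJ/mol): N 1402, O 1314, Si 786, Ge 762.
So from highest to lowest: N > O > Si > Ge.

N > O > Si > Ge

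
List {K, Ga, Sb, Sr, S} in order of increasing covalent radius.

S, Ga, Sb, Sr, K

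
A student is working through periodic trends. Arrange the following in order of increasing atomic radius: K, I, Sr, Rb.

I, Sr, K, Rb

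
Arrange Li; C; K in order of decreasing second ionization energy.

Li > K > C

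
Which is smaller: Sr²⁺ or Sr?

Forming Sr²⁺ removes 2 electrons from Sr. Fewer electrons for the same nuclear charge means less shielding and a higher Z_eff on the remaining electrons, and for main-group metals the entire outer shell is lost.
A cation is smaller than its parent atom: Sr²⁺ < Sr.

Sr²⁺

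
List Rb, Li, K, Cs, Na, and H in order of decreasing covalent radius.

Cs > Rb > K > Na > Li > H

H is in period 1, group 1; Li is in period 2, group 1; Na is in period 3, group 1; K is in period 4, group 1; Rb is in period 5, group 1; Cs is in period 6, group 1.
Radius decreases left→right (rising Z_eff, same n) and increases top→bottom (higher n).
All are in group 1, so atomic radius increases down the group.
So from largest to smallest: Cs > Rb > K > Na > Li > H.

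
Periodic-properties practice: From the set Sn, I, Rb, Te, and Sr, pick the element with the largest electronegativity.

Rb is in period 5, group 1; Sr is in period 5, group 2; Sn is in period 5, group 14; Te is in period 5, group 16; I is in period 5, group 17.
Atoms toward the upper right of the periodic table pull bonding electrons most strongly.
All lie in period 5, so electronegativity increases left to right.
The largest electronegativity among these belongs to I.

I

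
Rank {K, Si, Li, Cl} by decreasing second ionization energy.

Consider each +1 ion: K⁺ is the bare [Ar] core; Si⁺ still has 3 valence electrons; Li⁺ is the bare [He] core; Cl⁺ still has 6 valence electrons.
Pulling an electron out of a noble-gas core costs far more than removing a remaining valence electron, so K and Li sit at the high end of IE_2.
Valence configurations: Si⁺ [Ne]3s²3p¹, Cl⁺ [Ne]3s²3p⁴.
The numbers (kJ/mol): K 3052, Si 1577, Li 7298, Cl 2298.
Hence IE_2: Si < Cl < K < Li.

Li > K > Cl > Si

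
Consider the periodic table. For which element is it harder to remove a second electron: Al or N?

N

After 1 electron has been removed, what remains? Al⁺ still has 2 valence electrons; N⁺ still has 4 valence electrons.
All are still removing valence electrons, so compare the +1 ions as you would atoms: IE_2 generally rises across a period (higher Z_eff) and falls down a group (larger shell), subject to the usual subshell exceptions.
Valence configurations: Al⁺ [Ne]3s², N⁺ [He]2s²2p².
Tabulated IE_2 (kJ/mol): Al 1817, N 2856.
So the second ionization energies run Al < N.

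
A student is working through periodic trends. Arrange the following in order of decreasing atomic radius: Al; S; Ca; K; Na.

Na is in period 3, group 1; Al is in period 3, group 13; S is in period 3, group 16; K is in period 4, group 1; Ca is in period 4, group 2.
Atomic radius shrinks across a period as nuclear charge pulls the same shell inward, and grows down a group as new shells are added.
Neither a single period nor a single group — weigh both effects.
Al > S: both are in period 3; the period trend gives Al the larger value.
Na > Al: both are in period 3; the period trend gives Na the larger value.
Ca > Na: period and group pull opposite ways; the down-group shift dominates (171 vs 155 pm).
K > Ca: both are in period 4; the period trend gives K the larger value.
Tabulated atomic radius (pm): Na 155, Al 126, S 103, K 196, Ca 171.
So from largest to smallest: K > Ca > Na > Al > S.

K > Ca > Na > Al > S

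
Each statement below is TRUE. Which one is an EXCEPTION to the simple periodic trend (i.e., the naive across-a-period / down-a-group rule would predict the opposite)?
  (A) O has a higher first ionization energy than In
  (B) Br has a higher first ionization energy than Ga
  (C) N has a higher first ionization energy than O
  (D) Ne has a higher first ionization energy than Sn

The general trend: first ionization energy increases across a period and decreases down a group.
(A) O (period 2, group 16) vs In (period 5, group 13): the stated order agrees with the simple trend.
(B) Br (period 4, group 17) vs Ga (period 4, group 13): the stated order agrees with the simple trend.
(C) N (period 2, group 15) vs O (period 2, group 16): the stated order contradicts the simple trend.
(D) Ne (period 2, group 18) vs Sn (period 5, group 14): the stated order agrees with the simple trend.
The exception is (C): pairing an electron in O's 2p⁴ costs repulsion energy, so O ionizes more easily than half-filled N (2p³).

(C)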